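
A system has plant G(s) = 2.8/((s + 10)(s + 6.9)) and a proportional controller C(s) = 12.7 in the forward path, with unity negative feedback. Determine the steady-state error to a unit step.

0.66

The loop is type 0. Static position error constant K_pos = C(0)·G(0) = 12.7·0.04058 = 0.5154.
Steady-state error to a unit step: e_ss = 1/(1+K_pos) = 1/1.515 = 0.66.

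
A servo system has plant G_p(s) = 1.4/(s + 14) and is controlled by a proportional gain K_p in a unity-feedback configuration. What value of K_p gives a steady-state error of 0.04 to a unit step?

The loop is type 0, so e_ss(step) = 1/(1 + K_pos) with K_pos = K_p·G_p(0).
G_p(0) = 0.1. Require 1/(1 + K_p·0.1) = 0.04, so 1 + 0.1·K_p = 25.
K_p = (25 − 1)/0.1 = 240.

K_p = 240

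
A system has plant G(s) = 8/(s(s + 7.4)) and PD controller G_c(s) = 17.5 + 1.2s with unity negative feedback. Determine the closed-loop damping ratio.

Forward path: (17.5 + 1.2s)·8/(s(s+7.4)). The closed-loop characteristic equation is s² + (7.4 + 8·1.2)s + 8·17.5 = 0.
That is s² + 17s + 140 = 0, so ω_n = 11.83 rad/s and ζ = 17/(2·11.83) = 0.7184.

ζ = 0.718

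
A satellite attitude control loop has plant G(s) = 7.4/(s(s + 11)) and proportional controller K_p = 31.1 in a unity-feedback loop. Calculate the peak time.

T_p = 0.222 s

Closed-loop characteristic equation: s² + 11s + 230.1 = 0, so ω_n = 15.17 rad/s and ζ = 11/(2·15.17) = 0.3625.
Damped frequency ω_d = ω_n√(1−ζ²) = 14.14 rad/s, so peak time T_p = π/ω_d = 0.222 s.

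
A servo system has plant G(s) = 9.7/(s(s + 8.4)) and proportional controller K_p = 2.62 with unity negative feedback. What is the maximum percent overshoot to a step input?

The closed-loop denominator s² + 8.4s + 25.41 gives ω_n = √25.41 = 5.041 and ζ = 8.4/(2ω_n) = 0.8331.
%OS = 100·exp(−πζ/√(1−ζ²)) = 100·exp(−π·0.8331/√0.3059) = 0.881%.

0.881%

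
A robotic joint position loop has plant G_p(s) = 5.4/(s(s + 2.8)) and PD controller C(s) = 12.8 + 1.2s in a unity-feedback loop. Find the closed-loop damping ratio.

ζ = 0.558

Forward path: (12.8 + 1.2s)·5.4/(s(s+2.8)). The closed-loop characteristic equation is s² + (2.8 + 5.4·1.2)s + 5.4·12.8 = 0.
That is s² + 9.28s + 69.12 = 0, so ω_n = 8.314 rad/s and ζ = 9.28/(2·8.314) = 0.5581.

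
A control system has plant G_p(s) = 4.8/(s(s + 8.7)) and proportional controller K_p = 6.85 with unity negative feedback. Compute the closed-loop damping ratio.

ζ = 0.759

The closed-loop denominator is s(s+8.7) + 6.85·4.8 = s² + 8.7s + 32.88.
So ω_n² = 32.88 ⇒ ω_n = 5.734 rad/s, and ζ = 8.7/(2ω_n) = 0.759.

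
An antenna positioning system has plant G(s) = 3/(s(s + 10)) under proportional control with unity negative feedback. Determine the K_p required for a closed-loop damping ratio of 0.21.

Closed-loop characteristic equation: s² + 10s + K_p·3 = 0.
So ω_n = √(3K_p) and 2ζω_n = 10, giving ζ = 10/(2√(3K_p)).
Setting ζ = 0.21: √(3K_p) = 10/(2·0.21) = 23.81, so K_p = 566.9/3 = 189.

K_p = 189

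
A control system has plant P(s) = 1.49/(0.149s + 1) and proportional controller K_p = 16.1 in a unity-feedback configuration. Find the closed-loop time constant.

τ = 0.00596 s

Closed loop: T(s) = K_p·P/(1+K_p·P) = 23.99/(0.149s + 1 + 23.99), with pole at s = −(1 + 23.99)/0.149 = −167.7.
Closed-loop time constant τ = 1/167.7 = 0.00596 s.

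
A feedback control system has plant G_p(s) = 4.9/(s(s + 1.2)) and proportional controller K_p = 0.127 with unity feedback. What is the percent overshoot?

From 1 + K_pG_p(s) = 0: s² + 1.2s + 0.6223 = 0 ⇒ ω_n = 0.7889, ζ = 0.7606.
%OS = 100·exp(−πζ/√(1−ζ²)) = 100·exp(−π·0.7606/√0.4215) = 2.52%.

2.52%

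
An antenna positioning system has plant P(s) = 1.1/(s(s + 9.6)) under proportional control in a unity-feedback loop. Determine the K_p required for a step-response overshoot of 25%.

From %OS = 100·exp(−πζ/√(1−ζ²)) = 25%, ζ = −ln(0.25)/√(π²+ln²(0.25)) = 0.4037.
Characteristic equation s² + 9.6s + 1.1K_p = 0 gives ζ = 9.6/(2√(1.1K_p)).
Setting ζ = 0.4037: √(1.1K_p) = 9.6/(2·0.4037) = 11.89, so K_p = 141.4/1.1 = 129.

K_p = 129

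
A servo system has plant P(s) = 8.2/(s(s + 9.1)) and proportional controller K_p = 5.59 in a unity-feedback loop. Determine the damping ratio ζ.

ζ = 0.672

1 + K_p·P(s) = 0 gives s² + 9.1s + 45.84 = 0.
So ω_n² = 45.84 ⇒ ω_n = 6.77 rad/s, and ζ = 9.1/(2ω_n) = 0.672.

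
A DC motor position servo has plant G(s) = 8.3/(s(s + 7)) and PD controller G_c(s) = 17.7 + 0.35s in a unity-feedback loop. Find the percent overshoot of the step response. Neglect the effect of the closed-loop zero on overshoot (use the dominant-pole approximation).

24.5%

Forward path: (17.7 + 0.35s)·8.3/(s(s+7)). The closed-loop characteristic equation is s² + (7 + 8.3·0.35)s + 8.3·17.7 = 0.
That is s² + 9.905s + 146.9 = 0, so ω_n = 12.12 rad/s and ζ = 9.905/(2·12.12) = 0.4086.
%OS = 100·exp(−πζ/√(1−ζ²)) = 24.5%.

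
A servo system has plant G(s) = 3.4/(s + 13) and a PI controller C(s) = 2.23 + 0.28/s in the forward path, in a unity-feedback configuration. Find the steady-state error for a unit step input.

The open loop C(s)G(s) has a pole at the origin (type 1), so the static position error constant is infinite and e_ss = 1/(1+∞) = 0.

0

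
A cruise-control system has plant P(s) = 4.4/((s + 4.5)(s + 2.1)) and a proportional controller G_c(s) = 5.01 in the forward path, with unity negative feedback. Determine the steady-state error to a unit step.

0.3

The loop is type 0. Static position error constant K_pos = G_c(0)·P(0) = 5.01·0.4656 = 2.333.
Steady-state error to a unit step: e_ss = 1/(1+K_pos) = 1/3.333 = 0.3.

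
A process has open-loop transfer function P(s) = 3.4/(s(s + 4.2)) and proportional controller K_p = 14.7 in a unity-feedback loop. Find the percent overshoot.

37.6%

From 1 + K_pP(s) = 0: s² + 4.2s + 49.98 = 0 ⇒ ω_n = 7.07, ζ = 0.297.
%OS = 100·exp(−πζ/√(1−ζ²)) = 100·exp(−π·0.297/√0.9118) = 37.6%.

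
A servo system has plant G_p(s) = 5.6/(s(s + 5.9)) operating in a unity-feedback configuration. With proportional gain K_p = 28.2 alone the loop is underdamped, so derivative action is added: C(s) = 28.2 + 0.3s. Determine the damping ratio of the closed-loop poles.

Forward path: (28.2 + 0.3s)·5.6/(s(s+5.9)). The closed-loop characteristic equation is s² + (5.9 + 5.6·0.3)s + 5.6·28.2 = 0.
That is s² + 7.58s + 157.9 = 0, so ω_n = 12.57 rad/s and ζ = 7.58/(2·12.57) = 0.3016.

ζ = 0.302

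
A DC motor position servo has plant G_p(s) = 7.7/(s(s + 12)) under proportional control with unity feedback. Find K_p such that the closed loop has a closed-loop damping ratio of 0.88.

Closed-loop characteristic equation: s² + 12s + K_p·7.7 = 0.
So ω_n = √(7.7K_p) and 2ζω_n = 12, giving ζ = 12/(2√(7.7K_p)).
Setting ζ = 0.88: √(7.7K_p) = 12/(2·0.88) = 6.818, so K_p = 46.49/7.7 = 6.04.

K_p = 6.04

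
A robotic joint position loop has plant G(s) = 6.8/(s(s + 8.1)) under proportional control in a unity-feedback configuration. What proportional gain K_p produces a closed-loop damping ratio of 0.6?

Closed-loop characteristic equation: s² + 8.1s + K_p·6.8 = 0.
So ω_n = √(6.8K_p) and 2ζω_n = 8.1, giving ζ = 8.1/(2√(6.8K_p)).
Setting ζ = 0.6: √(6.8K_p) = 8.1/(2·0.6) = 6.75, so K_p = 45.56/6.8 = 6.7.

K_p = 6.7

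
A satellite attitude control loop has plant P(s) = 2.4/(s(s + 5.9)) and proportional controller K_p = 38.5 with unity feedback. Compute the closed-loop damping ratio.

With unity feedback the closed-loop characteristic equation is s² + 5.9s + 38.5·2.4 = s² + 5.9s + 92.4 = 0.
So ω_n² = 92.4 ⇒ ω_n = 9.612 rad/s, and ζ = 5.9/(2ω_n) = 0.307.

ζ = 0.307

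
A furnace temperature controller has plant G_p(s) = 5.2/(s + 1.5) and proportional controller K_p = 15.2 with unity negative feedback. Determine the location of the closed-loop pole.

Closed-loop transfer function: T(s) = K_p·G_p(s)/(1 + K_p·G_p(s)) = 79.04/(s + 1.5 + 79.04) = 79.04/(s + 80.54).
The closed-loop pole is at s = −80.54.

s = -80.54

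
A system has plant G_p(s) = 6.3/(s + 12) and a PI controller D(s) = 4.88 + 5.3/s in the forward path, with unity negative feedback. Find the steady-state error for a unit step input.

The open loop D(s)G_p(s) has a pole at the origin (type 1), so the static position error constant is infinite and e_ss = 1/(1+∞) = 0.

0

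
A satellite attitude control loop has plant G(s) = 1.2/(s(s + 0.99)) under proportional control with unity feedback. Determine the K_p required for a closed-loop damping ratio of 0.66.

K_p = 0.469

Closed-loop characteristic equation: s² + 0.99s + K_p·1.2 = 0.
So ω_n = √(1.2K_p) and 2ζω_n = 0.99, giving ζ = 0.99/(2√(1.2K_p)).
Setting ζ = 0.66: √(1.2K_p) = 0.99/(2·0.66) = 0.75, so K_p = 0.5625/1.2 = 0.469.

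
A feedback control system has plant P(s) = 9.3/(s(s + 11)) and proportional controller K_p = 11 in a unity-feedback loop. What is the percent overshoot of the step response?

From 1 + K_pP(s) = 0: s² + 11s + 102.3 = 0 ⇒ ω_n = 10.11, ζ = 0.5438.
%OS = 100·exp(−πζ/√(1−ζ²)) = 100·exp(−π·0.5438/√0.7043) = 13.1%.

13.1%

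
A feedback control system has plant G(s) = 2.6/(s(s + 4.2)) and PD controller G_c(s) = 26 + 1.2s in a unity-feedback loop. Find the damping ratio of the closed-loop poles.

Forward path: (26 + 1.2s)·2.6/(s(s+4.2)). The closed-loop characteristic equation is s² + (4.2 + 2.6·1.2)s + 2.6·26 = 0.
That is s² + 7.32s + 67.6 = 0, so ω_n = 8.222 rad/s and ζ = 7.32/(2·8.222) = 0.4452.

ζ = 0.445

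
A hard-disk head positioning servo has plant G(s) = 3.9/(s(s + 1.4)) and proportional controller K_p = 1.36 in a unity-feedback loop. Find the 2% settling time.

Closed-loop characteristic equation: s² + 1.4s + 5.304 = 0, so ω_n = 2.303 rad/s and ζ = 1.4/(2·2.303) = 0.3039.
2% settling time T_s ≈ 4/(ζω_n) = 4/0.7 = 5.71 s.

T_s ≈ 5.71 s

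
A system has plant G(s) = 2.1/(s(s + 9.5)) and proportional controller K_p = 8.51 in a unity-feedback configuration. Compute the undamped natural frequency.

1 + K_p·G(s) = 0 gives s² + 9.5s + 17.87 = 0.
So ω_n² = 17.87 ⇒ ω_n = 4.227 rad/s, and ζ = 9.5/(2ω_n) = 1.12.

ω_n = 4.23 rad/s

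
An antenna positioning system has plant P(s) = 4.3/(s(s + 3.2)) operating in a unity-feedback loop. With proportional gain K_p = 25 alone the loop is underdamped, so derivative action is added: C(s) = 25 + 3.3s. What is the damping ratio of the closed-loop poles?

ζ = 0.839

Forward path: (25 + 3.3s)·4.3/(s(s+3.2)). The closed-loop characteristic equation is s² + (3.2 + 4.3·3.3)s + 4.3·25 = 0.
That is s² + 17.39s + 107.5 = 0, so ω_n = 10.37 rad/s and ζ = 17.39/(2·10.37) = 0.8386.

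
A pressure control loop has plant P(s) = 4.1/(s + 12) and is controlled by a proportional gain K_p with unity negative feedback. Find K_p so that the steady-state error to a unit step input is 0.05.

Steady-state error for a unit step on this type-0 loop is 1/(1 + K_p·P(0)).
P(0) = 0.3417. Require 1/(1 + K_p·0.3417) = 0.05, so 1 + 0.3417·K_p = 20.
K_p = (20 − 1)/0.3417 = 55.6.

K_p = 55.6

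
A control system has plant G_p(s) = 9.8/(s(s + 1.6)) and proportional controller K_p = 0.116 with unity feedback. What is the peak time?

T_p = 4.46 s

From 1 + K_pG_p(s) = 0: s² + 1.6s + 1.137 = 0 ⇒ ω_n = 1.066, ζ = 0.7503.
Damped frequency ω_d = ω_n√(1−ζ²) = 0.7048 rad/s, so peak time T_p = π/ω_d = 4.46 s.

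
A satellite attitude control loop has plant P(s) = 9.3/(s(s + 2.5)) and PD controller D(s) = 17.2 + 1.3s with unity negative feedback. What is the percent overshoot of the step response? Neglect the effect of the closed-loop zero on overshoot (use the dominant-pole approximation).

Forward path: (17.2 + 1.3s)·9.3/(s(s+2.5)). The closed-loop characteristic equation is s² + (2.5 + 9.3·1.3)s + 9.3·17.2 = 0.
That is s² + 14.59s + 160 = 0, so ω_n = 12.65 rad/s and ζ = 14.59/(2·12.65) = 0.5768.
%OS = 100·exp(−πζ/√(1−ζ²)) = 10.9%.

10.9%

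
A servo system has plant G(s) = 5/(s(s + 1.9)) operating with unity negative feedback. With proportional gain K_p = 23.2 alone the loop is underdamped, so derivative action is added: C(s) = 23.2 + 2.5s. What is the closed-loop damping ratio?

Forward path: (23.2 + 2.5s)·5/(s(s+1.9)). The closed-loop characteristic equation is s² + (1.9 + 5·2.5)s + 5·23.2 = 0.
That is s² + 14.4s + 116 = 0, so ω_n = 10.77 rad/s and ζ = 14.4/(2·10.77) = 0.6685.

ζ = 0.669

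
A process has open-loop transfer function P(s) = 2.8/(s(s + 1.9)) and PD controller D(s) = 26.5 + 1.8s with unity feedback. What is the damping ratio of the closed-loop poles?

Forward path: (26.5 + 1.8s)·2.8/(s(s+1.9)). The closed-loop characteristic equation is s² + (1.9 + 2.8·1.8)s + 2.8·26.5 = 0.
That is s² + 6.94s + 74.2 = 0, so ω_n = 8.614 rad/s and ζ = 6.94/(2·8.614) = 0.4028.

ζ = 0.403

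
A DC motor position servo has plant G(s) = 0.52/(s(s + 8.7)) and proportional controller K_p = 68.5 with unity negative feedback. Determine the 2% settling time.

Closed-loop characteristic equation: s² + 8.7s + 35.62 = 0, so ω_n = 5.968 rad/s and ζ = 8.7/(2·5.968) = 0.7289.
2% settling time T_s ≈ 4/(ζω_n) = 4/4.35 = 0.92 s.

T_s ≈ 0.92 s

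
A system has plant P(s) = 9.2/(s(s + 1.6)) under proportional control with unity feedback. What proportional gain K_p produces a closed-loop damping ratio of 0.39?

Closed-loop characteristic equation: s² + 1.6s + K_p·9.2 = 0.
So ω_n = √(9.2K_p) and 2ζω_n = 1.6, giving ζ = 1.6/(2√(9.2K_p)).
Setting ζ = 0.39: √(9.2K_p) = 1.6/(2·0.39) = 2.051, so K_p = 4.208/9.2 = 0.457.

K_p = 0.457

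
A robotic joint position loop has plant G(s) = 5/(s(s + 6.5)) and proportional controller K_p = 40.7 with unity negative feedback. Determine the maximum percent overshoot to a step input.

47.9%

The closed-loop denominator s² + 6.5s + 203.5 gives ω_n = √203.5 = 14.27 and ζ = 6.5/(2ω_n) = 0.2278.
%OS = 100·exp(−πζ/√(1−ζ²)) = 100·exp(−π·0.2278/√0.9481) = 47.9%.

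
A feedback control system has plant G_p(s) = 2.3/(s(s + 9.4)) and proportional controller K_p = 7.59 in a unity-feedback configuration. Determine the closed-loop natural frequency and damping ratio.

ω_n = 4.18 rad/s, ζ = 1.12

The closed-loop denominator is s(s+9.4) + 7.59·2.3 = s² + 9.4s + 17.46.
So ω_n² = 17.46 ⇒ ω_n = 4.178 rad/s, and ζ = 9.4/(2ω_n) = 1.12.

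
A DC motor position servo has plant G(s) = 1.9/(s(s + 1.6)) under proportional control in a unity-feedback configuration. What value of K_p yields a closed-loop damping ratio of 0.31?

K_p = 3.51

Closed-loop characteristic equation: s² + 1.6s + K_p·1.9 = 0.
So ω_n = √(1.9K_p) and 2ζω_n = 1.6, giving ζ = 1.6/(2√(1.9K_p)).
Setting ζ = 0.31: √(1.9K_p) = 1.6/(2·0.31) = 2.581, so K_p = 6.66/1.9 = 3.51.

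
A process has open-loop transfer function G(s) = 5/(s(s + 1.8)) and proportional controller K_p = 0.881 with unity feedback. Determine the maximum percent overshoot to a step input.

The closed-loop denominator s² + 1.8s + 4.405 gives ω_n = √4.405 = 2.099 and ζ = 1.8/(2ω_n) = 0.4288.
%OS = 100·exp(−πζ/√(1−ζ²)) = 100·exp(−π·0.4288/√0.8161) = 22.5%.

22.5%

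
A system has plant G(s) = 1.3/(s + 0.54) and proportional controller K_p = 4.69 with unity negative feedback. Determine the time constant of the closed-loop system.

τ = 0.151 s

Closed-loop transfer function: T(s) = K_p·G(s)/(1 + K_p·G(s)) = 6.097/(s + 0.54 + 6.097) = 6.097/(s + 6.637).
Time constant τ = 1/6.637 = 0.151 s.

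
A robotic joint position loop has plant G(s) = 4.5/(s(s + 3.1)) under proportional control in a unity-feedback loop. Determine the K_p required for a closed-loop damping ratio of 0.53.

K_p = 1.9

Closed-loop characteristic equation: s² + 3.1s + K_p·4.5 = 0.
So ω_n = √(4.5K_p) and 2ζω_n = 3.1, giving ζ = 3.1/(2√(4.5K_p)).
Setting ζ = 0.53: √(4.5K_p) = 3.1/(2·0.53) = 2.925, so K_p = 8.553/4.5 = 1.9.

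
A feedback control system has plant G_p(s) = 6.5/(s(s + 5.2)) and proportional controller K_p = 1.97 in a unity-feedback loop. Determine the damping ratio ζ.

1 + K_p·G_p(s) = 0 gives s² + 5.2s + 12.8 = 0.
So ω_n² = 12.8 ⇒ ω_n = 3.578 rad/s, and ζ = 5.2/(2ω_n) = 0.727.

ζ = 0.727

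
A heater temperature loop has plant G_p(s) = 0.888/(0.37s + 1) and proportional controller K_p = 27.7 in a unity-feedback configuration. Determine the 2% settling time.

T_s ≈ 0.0578 s

Closed loop: T(s) = K_p·G_p/(1+K_p·G_p) = 24.6/(0.37s + 1 + 24.6), with pole at s = −(1 + 24.6)/0.37 = −69.18.
τ = 1/69.18 = 0.01445 s, so 2% settling time ≈ 4τ = 0.0578 s.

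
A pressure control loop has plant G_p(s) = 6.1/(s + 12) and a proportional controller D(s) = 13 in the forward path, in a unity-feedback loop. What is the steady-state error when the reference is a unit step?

The loop is type 0. Static position error constant K_pos = D(0)·G_p(0) = 13·0.5083 = 6.608.
Steady-state error to a unit step: e_ss = 1/(1+K_pos) = 1/7.608 = 0.131.

0.131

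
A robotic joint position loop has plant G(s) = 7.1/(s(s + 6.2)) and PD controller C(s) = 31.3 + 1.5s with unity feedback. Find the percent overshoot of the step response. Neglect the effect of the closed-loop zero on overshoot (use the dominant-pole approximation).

Forward path: (31.3 + 1.5s)·7.1/(s(s+6.2)). The closed-loop characteristic equation is s² + (6.2 + 7.1·1.5)s + 7.1·31.3 = 0.
That is s² + 16.85s + 222.2 = 0, so ω_n = 14.91 rad/s and ζ = 16.85/(2·14.91) = 0.5652.
%OS = 100·exp(−πζ/√(1−ζ²)) = 11.6%.

11.6%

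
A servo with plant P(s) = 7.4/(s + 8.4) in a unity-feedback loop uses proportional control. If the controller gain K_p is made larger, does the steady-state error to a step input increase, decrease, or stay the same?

The position error constant K_pos = K_p·P(0) grows with K_p, and e_ss = 1/(1+K_pos) falls.

decrease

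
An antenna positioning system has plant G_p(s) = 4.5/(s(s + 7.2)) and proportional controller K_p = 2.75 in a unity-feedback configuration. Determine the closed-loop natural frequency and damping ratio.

1 + K_p·G_p(s) = 0 gives s² + 7.2s + 12.38 = 0.
So ω_n² = 12.38 ⇒ ω_n = 3.518 rad/s, and ζ = 7.2/(2ω_n) = 1.02.

ω_n = 3.52 rad/s, ζ = 1.02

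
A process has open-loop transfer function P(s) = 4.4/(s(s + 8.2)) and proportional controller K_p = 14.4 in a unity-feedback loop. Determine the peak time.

The closed-loop denominator s² + 8.2s + 63.36 gives ω_n = √63.36 = 7.96 and ζ = 8.2/(2ω_n) = 0.5151.
Damped frequency ω_d = ω_n√(1−ζ²) = 6.823 rad/s, so peak time T_p = π/ω_d = 0.46 s.

T_p = 0.46 s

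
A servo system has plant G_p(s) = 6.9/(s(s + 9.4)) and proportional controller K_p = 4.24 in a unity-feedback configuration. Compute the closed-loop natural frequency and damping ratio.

ω_n = 5.41 rad/s, ζ = 0.869

1 + K_p·G_p(s) = 0 gives s² + 9.4s + 29.26 = 0.
So ω_n² = 29.26 ⇒ ω_n = 5.409 rad/s, and ζ = 9.4/(2ω_n) = 0.869.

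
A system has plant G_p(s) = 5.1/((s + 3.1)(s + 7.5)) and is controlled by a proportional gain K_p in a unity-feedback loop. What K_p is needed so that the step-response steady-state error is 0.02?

For a type-0 loop with proportional control, e_ss = 1/(1 + K_p·G_p(0)).
G_p(0) = 0.2194. Require 1/(1 + K_p·0.2194) = 0.02, so 1 + 0.2194·K_p = 50.
K_p = (50 − 1)/0.2194 = 223.

K_p = 223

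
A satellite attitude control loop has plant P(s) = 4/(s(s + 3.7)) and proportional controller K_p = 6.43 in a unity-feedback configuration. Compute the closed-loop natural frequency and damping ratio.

ω_n = 5.07 rad/s, ζ = 0.365

1 + K_p·P(s) = 0 gives s² + 3.7s + 25.72 = 0.
Matching s² + 2ζω_n s + ω_n²: ω_n = √25.72 = 5.071 rad/s and 2ζω_n = 3.7, so ζ = 3.7/(2·5.071) = 0.365.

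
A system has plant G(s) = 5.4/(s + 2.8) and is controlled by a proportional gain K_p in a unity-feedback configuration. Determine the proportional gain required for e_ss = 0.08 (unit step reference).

Steady-state error for a unit step on this type-0 loop is 1/(1 + K_p·G(0)).
G(0) = 1.929. Require 1/(1 + K_p·1.929) = 0.08, so 1 + 1.929·K_p = 12.5.
K_p = (12.5 − 1)/1.929 = 5.96.

K_p = 5.96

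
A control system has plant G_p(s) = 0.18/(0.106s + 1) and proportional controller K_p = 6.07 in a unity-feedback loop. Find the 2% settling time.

T_s ≈ 0.203 s

Closed loop: T(s) = K_p·G_p/(1+K_p·G_p) = 1.093/(0.106s + 1 + 1.093), with pole at s = −(1 + 1.093)/0.106 = −19.74.
τ = 1/19.74 = 0.05065 s, so 2% settling time ≈ 4τ = 0.203 s.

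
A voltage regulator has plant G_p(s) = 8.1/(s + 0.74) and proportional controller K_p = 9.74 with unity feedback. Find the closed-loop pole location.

Closed-loop transfer function: T(s) = K_p·G_p(s)/(1 + K_p·G_p(s)) = 78.89/(s + 0.74 + 78.89) = 78.89/(s + 79.63).
The closed-loop pole is at s = −79.63.

s = -79.63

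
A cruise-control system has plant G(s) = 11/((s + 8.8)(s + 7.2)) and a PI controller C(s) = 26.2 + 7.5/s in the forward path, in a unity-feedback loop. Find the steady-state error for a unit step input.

0

The open loop C(s)G(s) has a pole at the origin (type 1), so the static position error constant is infinite and e_ss = 1/(1+∞) = 0.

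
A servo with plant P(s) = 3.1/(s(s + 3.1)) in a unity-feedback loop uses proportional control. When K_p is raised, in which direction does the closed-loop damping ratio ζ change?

ζ = 3.1/(2√(3.1K_p)); increasing K_p raises the denominator, so ζ falls.

decrease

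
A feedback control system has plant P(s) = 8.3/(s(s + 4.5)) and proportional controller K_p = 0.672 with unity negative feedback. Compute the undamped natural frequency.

1 + K_p·P(s) = 0 gives s² + 4.5s + 5.578 = 0.
So ω_n² = 5.578 ⇒ ω_n = 2.362 rad/s, and ζ = 4.5/(2ω_n) = 0.953.

ω_n = 2.36 rad/s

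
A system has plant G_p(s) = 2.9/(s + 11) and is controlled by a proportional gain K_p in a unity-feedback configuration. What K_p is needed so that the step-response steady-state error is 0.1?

Steady-state error for a unit step on this type-0 loop is 1/(1 + K_p·G_p(0)).
G_p(0) = 0.2636. Require 1/(1 + K_p·0.2636) = 0.1, so 1 + 0.2636·K_p = 10.
K_p = (10 − 1)/0.2636 = 34.1.

K_p = 34.1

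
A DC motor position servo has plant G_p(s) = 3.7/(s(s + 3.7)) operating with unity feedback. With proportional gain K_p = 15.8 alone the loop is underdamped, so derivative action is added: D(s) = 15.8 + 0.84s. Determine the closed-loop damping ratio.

ζ = 0.445

Forward path: (15.8 + 0.84s)·3.7/(s(s+3.7)). The closed-loop characteristic equation is s² + (3.7 + 3.7·0.84)s + 3.7·15.8 = 0.
That is s² + 6.808s + 58.46 = 0, so ω_n = 7.646 rad/s and ζ = 6.808/(2·7.646) = 0.4452.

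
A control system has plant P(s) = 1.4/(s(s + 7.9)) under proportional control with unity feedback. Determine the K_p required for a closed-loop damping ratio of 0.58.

K_p = 33.1

Closed-loop characteristic equation: s² + 7.9s + K_p·1.4 = 0.
So ω_n = √(1.4K_p) and 2ζω_n = 7.9, giving ζ = 7.9/(2√(1.4K_p)).
Setting ζ = 0.58: √(1.4K_p) = 7.9/(2·0.58) = 6.81, so K_p = 46.38/1.4 = 33.1.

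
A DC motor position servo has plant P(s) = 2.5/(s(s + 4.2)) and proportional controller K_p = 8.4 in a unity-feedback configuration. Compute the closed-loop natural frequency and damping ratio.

With unity feedback the closed-loop characteristic equation is s² + 4.2s + 8.4·2.5 = s² + 4.2s + 21 = 0.
So ω_n² = 21 ⇒ ω_n = 4.583 rad/s, and ζ = 4.2/(2ω_n) = 0.458.

ω_n = 4.58 rad/s, ζ = 0.458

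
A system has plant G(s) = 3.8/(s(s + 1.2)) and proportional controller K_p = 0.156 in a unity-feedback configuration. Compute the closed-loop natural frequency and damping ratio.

The closed-loop denominator is s(s+1.2) + 0.156·3.8 = s² + 1.2s + 0.5928.
So ω_n² = 0.5928 ⇒ ω_n = 0.7699 rad/s, and ζ = 1.2/(2ω_n) = 0.779.

ω_n = 0.77 rad/s, ζ = 0.779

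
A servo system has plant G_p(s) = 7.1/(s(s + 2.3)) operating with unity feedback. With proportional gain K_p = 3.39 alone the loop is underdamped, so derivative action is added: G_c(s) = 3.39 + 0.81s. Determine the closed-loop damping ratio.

Forward path: (3.39 + 0.81s)·7.1/(s(s+2.3)). The closed-loop characteristic equation is s² + (2.3 + 7.1·0.81)s + 7.1·3.39 = 0.
That is s² + 8.051s + 24.07 = 0, so ω_n = 4.906 rad/s and ζ = 8.051/(2·4.906) = 0.8205.

ζ = 0.821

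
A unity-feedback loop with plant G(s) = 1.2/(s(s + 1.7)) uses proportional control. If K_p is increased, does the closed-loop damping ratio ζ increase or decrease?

ζ = 1.7/(2√(1.2K_p)); increasing K_p raises the denominator, so ζ falls.

decrease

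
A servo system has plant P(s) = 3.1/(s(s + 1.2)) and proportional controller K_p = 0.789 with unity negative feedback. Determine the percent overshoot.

27.1%

The closed-loop denominator s² + 1.2s + 2.446 gives ω_n = √2.446 = 1.564 and ζ = 1.2/(2ω_n) = 0.3836.
%OS = 100·exp(−πζ/√(1−ζ²)) = 100·exp(−π·0.3836/√0.8528) = 27.1%.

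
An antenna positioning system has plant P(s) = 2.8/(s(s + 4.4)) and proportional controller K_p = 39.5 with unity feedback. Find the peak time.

T_p = 0.305 s

The closed-loop denominator s² + 4.4s + 110.6 gives ω_n = √110.6 = 10.52 and ζ = 4.4/(2ω_n) = 0.2092.
Damped frequency ω_d = ω_n√(1−ζ²) = 10.28 rad/s, so peak time T_p = π/ω_d = 0.305 s.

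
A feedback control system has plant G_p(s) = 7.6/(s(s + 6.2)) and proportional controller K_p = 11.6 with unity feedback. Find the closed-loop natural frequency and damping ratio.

ω_n = 9.39 rad/s, ζ = 0.33

With unity feedback the closed-loop characteristic equation is s² + 6.2s + 11.6·7.6 = s² + 6.2s + 88.16 = 0.
So ω_n² = 88.16 ⇒ ω_n = 9.389 rad/s, and ζ = 6.2/(2ω_n) = 0.33.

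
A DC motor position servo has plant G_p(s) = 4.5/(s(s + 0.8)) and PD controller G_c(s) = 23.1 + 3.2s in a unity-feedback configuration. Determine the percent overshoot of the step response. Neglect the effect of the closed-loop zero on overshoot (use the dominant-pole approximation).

2.98%

Forward path: (23.1 + 3.2s)·4.5/(s(s+0.8)). The closed-loop characteristic equation is s² + (0.8 + 4.5·3.2)s + 4.5·23.1 = 0.
That is s² + 15.2s + 104 = 0, so ω_n = 10.2 rad/s and ζ = 15.2/(2·10.2) = 0.7454.
%OS = 100·exp(−πζ/√(1−ζ²)) = 2.98%.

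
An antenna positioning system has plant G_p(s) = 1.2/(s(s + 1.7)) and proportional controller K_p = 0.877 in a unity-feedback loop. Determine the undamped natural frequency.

With unity feedback the closed-loop characteristic equation is s² + 1.7s + 0.877·1.2 = s² + 1.7s + 1.052 = 0.
Matching s² + 2ζω_n s + ω_n²: ω_n = √1.052 = 1.026 rad/s and 2ζω_n = 1.7, so ζ = 1.7/(2·1.026) = 0.829.

ω_n = 1.03 rad/s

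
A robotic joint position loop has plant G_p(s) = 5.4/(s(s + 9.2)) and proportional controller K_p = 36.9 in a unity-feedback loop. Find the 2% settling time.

The closed-loop denominator s² + 9.2s + 199.3 gives ω_n = √199.3 = 14.12 and ζ = 9.2/(2ω_n) = 0.3259.
2% settling time T_s ≈ 4/(ζω_n) = 4/4.6 = 0.87 s.

T_s ≈ 0.87 s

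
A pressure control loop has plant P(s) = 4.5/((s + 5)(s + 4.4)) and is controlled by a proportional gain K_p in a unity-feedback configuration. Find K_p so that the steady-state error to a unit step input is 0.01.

The loop is type 0, so e_ss(step) = 1/(1 + K_pos) with K_pos = K_p·P(0).
P(0) = 0.2045. Require 1/(1 + K_p·0.2045) = 0.01, so 1 + 0.2045·K_p = 100.
K_p = (100 − 1)/0.2045 = 484.

K_p = 484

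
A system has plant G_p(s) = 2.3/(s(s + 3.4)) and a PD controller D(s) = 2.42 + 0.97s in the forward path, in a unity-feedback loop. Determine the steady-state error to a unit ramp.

The loop has one pole at the origin (type 1). Velocity error constant K_v = lim_{s→0} s·D(s)G_p(s) = 2.42·2.3/3.4 = 1.637.
Steady-state error to a unit ramp: e_ss = 1/K_v = 0.611.

0.611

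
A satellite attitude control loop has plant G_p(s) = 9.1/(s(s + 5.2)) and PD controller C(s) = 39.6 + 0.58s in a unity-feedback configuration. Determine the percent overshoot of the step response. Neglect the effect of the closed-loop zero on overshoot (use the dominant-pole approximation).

Forward path: (39.6 + 0.58s)·9.1/(s(s+5.2)). The closed-loop characteristic equation is s² + (5.2 + 9.1·0.58)s + 9.1·39.6 = 0.
That is s² + 10.48s + 360.4 = 0, so ω_n = 18.98 rad/s and ζ = 10.48/(2·18.98) = 0.276.
%OS = 100·exp(−πζ/√(1−ζ²)) = 40.6%.

40.6%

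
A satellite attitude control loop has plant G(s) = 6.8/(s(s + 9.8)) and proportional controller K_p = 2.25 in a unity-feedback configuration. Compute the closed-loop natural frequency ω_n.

ω_n = 3.91 rad/s

With unity feedback the closed-loop characteristic equation is s² + 9.8s + 2.25·6.8 = s² + 9.8s + 15.3 = 0.
Matching s² + 2ζω_n s + ω_n²: ω_n = √15.3 = 3.912 rad/s and 2ζω_n = 9.8, so ζ = 9.8/(2·3.912) = 1.25.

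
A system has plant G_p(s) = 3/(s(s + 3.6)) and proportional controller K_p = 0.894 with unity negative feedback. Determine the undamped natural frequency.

ω_n = 1.64 rad/s

The closed-loop denominator is s(s+3.6) + 0.894·3 = s² + 3.6s + 2.682.
So ω_n² = 2.682 ⇒ ω_n = 1.638 rad/s, and ζ = 3.6/(2ω_n) = 1.1.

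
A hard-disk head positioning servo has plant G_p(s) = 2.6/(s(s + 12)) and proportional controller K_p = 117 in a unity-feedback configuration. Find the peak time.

From 1 + K_pG_p(s) = 0: s² + 12s + 304.2 = 0 ⇒ ω_n = 17.44, ζ = 0.344.
Damped frequency ω_d = ω_n√(1−ζ²) = 16.38 rad/s, so peak time T_p = π/ω_d = 0.192 s.

T_p = 0.192 s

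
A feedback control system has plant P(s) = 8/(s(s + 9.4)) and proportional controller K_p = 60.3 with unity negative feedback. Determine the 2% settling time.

T_s ≈ 0.851 s

The closed-loop denominator s² + 9.4s + 482.4 gives ω_n = √482.4 = 21.96 and ζ = 9.4/(2ω_n) = 0.214.
2% settling time T_s ≈ 4/(ζω_n) = 4/4.7 = 0.851 s.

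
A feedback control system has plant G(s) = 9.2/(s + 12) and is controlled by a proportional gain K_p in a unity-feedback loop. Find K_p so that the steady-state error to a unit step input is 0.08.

K_p = 15

Steady-state error for a unit step on this type-0 loop is 1/(1 + K_p·G(0)).
G(0) = 0.7667. Require 1/(1 + K_p·0.7667) = 0.08, so 1 + 0.7667·K_p = 12.5.
K_p = (12.5 − 1)/0.7667 = 15.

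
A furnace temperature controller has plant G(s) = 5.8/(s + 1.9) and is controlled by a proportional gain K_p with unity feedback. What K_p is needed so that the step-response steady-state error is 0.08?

K_p = 3.77

Steady-state error for a unit step on this type-0 loop is 1/(1 + K_p·G(0)).
G(0) = 3.053. Require 1/(1 + K_p·3.053) = 0.08, so 1 + 3.053·K_p = 12.5.
K_p = (12.5 − 1)/3.053 = 3.77.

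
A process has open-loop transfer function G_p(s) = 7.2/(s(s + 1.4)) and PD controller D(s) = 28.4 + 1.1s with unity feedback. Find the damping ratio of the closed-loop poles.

ζ = 0.326

Forward path: (28.4 + 1.1s)·7.2/(s(s+1.4)). The closed-loop characteristic equation is s² + (1.4 + 7.2·1.1)s + 7.2·28.4 = 0.
That is s² + 9.32s + 204.5 = 0, so ω_n = 14.3 rad/s and ζ = 9.32/(2·14.3) = 0.3259.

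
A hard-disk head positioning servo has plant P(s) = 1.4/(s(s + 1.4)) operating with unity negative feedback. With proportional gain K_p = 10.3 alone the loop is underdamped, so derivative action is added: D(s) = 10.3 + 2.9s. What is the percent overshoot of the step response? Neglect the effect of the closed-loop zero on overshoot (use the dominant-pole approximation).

3.88%

Forward path: (10.3 + 2.9s)·1.4/(s(s+1.4)). The closed-loop characteristic equation is s² + (1.4 + 1.4·2.9)s + 1.4·10.3 = 0.
That is s² + 5.46s + 14.42 = 0, so ω_n = 3.797 rad/s and ζ = 5.46/(2·3.797) = 0.7189.
%OS = 100·exp(−πζ/√(1−ζ²)) = 3.88%.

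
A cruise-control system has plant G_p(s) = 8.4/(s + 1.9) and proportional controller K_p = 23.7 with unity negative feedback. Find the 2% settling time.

T_s ≈ 0.0199 s

Closed-loop transfer function: T(s) = K_p·G_p(s)/(1 + K_p·G_p(s)) = 199.1/(s + 1.9 + 199.1) = 199.1/(s + 201).
Time constant τ = 1/201 = 0.004976 s, so the 2% settling time is about 4τ = 0.0199 s.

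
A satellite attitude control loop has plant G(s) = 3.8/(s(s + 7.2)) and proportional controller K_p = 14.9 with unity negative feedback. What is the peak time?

Closed-loop characteristic equation: s² + 7.2s + 56.62 = 0, so ω_n = 7.525 rad/s and ζ = 7.2/(2·7.525) = 0.4784.
Damped frequency ω_d = ω_n√(1−ζ²) = 6.608 rad/s, so peak time T_p = π/ω_d = 0.475 s.

T_p = 0.475 s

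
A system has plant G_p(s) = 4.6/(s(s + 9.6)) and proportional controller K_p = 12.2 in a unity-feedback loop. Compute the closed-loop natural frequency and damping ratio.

ω_n = 7.49 rad/s, ζ = 0.641

With unity feedback the closed-loop characteristic equation is s² + 9.6s + 12.2·4.6 = s² + 9.6s + 56.12 = 0.
So ω_n² = 56.12 ⇒ ω_n = 7.491 rad/s, and ζ = 9.6/(2ω_n) = 0.641.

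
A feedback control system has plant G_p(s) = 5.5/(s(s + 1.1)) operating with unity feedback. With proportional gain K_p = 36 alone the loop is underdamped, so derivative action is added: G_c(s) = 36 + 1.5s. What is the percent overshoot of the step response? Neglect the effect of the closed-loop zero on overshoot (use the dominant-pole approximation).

33.1%

Forward path: (36 + 1.5s)·5.5/(s(s+1.1)). The closed-loop characteristic equation is s² + (1.1 + 5.5·1.5)s + 5.5·36 = 0.
That is s² + 9.35s + 198 = 0, so ω_n = 14.07 rad/s and ζ = 9.35/(2·14.07) = 0.3322.
%OS = 100·exp(−πζ/√(1−ζ²)) = 33.1%.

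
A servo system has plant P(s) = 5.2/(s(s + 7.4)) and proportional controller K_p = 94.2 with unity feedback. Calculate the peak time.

The closed-loop denominator s² + 7.4s + 489.8 gives ω_n = √489.8 = 22.13 and ζ = 7.4/(2ω_n) = 0.1672.
Damped frequency ω_d = ω_n√(1−ζ²) = 21.82 rad/s, so peak time T_p = π/ω_d = 0.144 s.

T_p = 0.144 s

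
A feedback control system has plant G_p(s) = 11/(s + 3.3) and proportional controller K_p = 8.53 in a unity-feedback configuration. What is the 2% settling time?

T_s ≈ 0.0412 s

Closed-loop transfer function: T(s) = K_p·G_p(s)/(1 + K_p·G_p(s)) = 93.83/(s + 3.3 + 93.83) = 93.83/(s + 97.13).
Time constant τ = 1/97.13 = 0.0103 s, so the 2% settling time is about 4τ = 0.0412 s.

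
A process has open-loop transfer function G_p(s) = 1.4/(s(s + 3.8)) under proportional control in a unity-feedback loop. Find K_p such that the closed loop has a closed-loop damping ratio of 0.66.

K_p = 5.92

Closed-loop characteristic equation: s² + 3.8s + K_p·1.4 = 0.
So ω_n = √(1.4K_p) and 2ζω_n = 3.8, giving ζ = 3.8/(2√(1.4K_p)).
Setting ζ = 0.66: √(1.4K_p) = 3.8/(2·0.66) = 2.879, so K_p = 8.287/1.4 = 5.92.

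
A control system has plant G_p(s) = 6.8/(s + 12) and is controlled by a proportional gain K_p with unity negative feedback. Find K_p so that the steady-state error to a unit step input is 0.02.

K_p = 86.5

Steady-state error for a unit step on this type-0 loop is 1/(1 + K_p·G_p(0)).
G_p(0) = 0.5667. Require 1/(1 + K_p·0.5667) = 0.02, so 1 + 0.5667·K_p = 50.
K_p = (50 − 1)/0.5667 = 86.5.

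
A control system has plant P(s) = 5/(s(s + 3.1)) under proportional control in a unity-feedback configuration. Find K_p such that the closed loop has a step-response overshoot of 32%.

From %OS = 100·exp(−πζ/√(1−ζ²)) = 32%, ζ = −ln(0.32)/√(π²+ln²(0.32)) = 0.341.
Characteristic equation s² + 3.1s + 5K_p = 0 gives ζ = 3.1/(2√(5K_p)).
Setting ζ = 0.341: √(5K_p) = 3.1/(2·0.341) = 4.546, so K_p = 20.67/5 = 4.13.

K_p = 4.13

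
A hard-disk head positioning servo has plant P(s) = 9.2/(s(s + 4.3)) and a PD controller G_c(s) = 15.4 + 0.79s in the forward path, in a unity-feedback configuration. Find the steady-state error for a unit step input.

0

The open loop G_c(s)P(s) has a pole at the origin (type 1), so the static position error constant is infinite and e_ss = 1/(1+∞) = 0.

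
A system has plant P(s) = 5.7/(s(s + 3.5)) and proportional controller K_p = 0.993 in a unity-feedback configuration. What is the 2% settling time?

The closed-loop denominator s² + 3.5s + 5.66 gives ω_n = √5.66 = 2.379 and ζ = 3.5/(2ω_n) = 0.7356.
2% settling time T_s ≈ 4/(ζω_n) = 4/1.75 = 2.29 s.

T_s ≈ 2.29 s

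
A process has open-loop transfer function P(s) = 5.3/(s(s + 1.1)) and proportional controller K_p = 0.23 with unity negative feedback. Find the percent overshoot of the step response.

16.4%

From 1 + K_pP(s) = 0: s² + 1.1s + 1.219 = 0 ⇒ ω_n = 1.104, ζ = 0.4982.
%OS = 100·exp(−πζ/√(1−ζ²)) = 100·exp(−π·0.4982/√0.7518) = 16.4%.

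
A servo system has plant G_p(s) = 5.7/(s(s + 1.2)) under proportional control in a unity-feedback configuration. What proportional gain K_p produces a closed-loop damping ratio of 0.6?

Closed-loop characteristic equation: s² + 1.2s + K_p·5.7 = 0.
So ω_n = √(5.7K_p) and 2ζω_n = 1.2, giving ζ = 1.2/(2√(5.7K_p)).
Setting ζ = 0.6: √(5.7K_p) = 1.2/(2·0.6) = 1, so K_p = 1/5.7 = 0.175.

K_p = 0.175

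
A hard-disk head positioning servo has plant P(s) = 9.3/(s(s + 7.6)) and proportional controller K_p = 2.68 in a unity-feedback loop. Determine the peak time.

The closed-loop denominator s² + 7.6s + 24.92 gives ω_n = √24.92 = 4.992 and ζ = 7.6/(2ω_n) = 0.7612.
Damped frequency ω_d = ω_n√(1−ζ²) = 3.238 rad/s, so peak time T_p = π/ω_d = 0.97 s.

T_p = 0.97 s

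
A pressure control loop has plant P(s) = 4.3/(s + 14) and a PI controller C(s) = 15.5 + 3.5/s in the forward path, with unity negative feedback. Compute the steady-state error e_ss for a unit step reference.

0

The open loop C(s)P(s) has a pole at the origin (type 1), so the static position error constant is infinite and e_ss = 1/(1+∞) = 0.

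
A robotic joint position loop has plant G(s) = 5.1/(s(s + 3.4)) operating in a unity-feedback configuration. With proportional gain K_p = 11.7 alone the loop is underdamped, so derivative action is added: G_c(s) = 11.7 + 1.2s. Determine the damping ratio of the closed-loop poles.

ζ = 0.616

Forward path: (11.7 + 1.2s)·5.1/(s(s+3.4)). The closed-loop characteristic equation is s² + (3.4 + 5.1·1.2)s + 5.1·11.7 = 0.
That is s² + 9.52s + 59.67 = 0, so ω_n = 7.725 rad/s and ζ = 9.52/(2·7.725) = 0.6162.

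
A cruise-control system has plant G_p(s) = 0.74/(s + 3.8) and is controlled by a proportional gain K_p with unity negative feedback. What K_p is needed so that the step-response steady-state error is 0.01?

K_p = 508

Steady-state error for a unit step on this type-0 loop is 1/(1 + K_p·G_p(0)).
G_p(0) = 0.1947. Require 1/(1 + K_p·0.1947) = 0.01, so 1 + 0.1947·K_p = 100.
K_p = (100 − 1)/0.1947 = 508.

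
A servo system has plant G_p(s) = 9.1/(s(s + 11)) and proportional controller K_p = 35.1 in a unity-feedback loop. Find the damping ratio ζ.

1 + K_p·G_p(s) = 0 gives s² + 11s + 319.4 = 0.
Matching s² + 2ζω_n s + ω_n²: ω_n = √319.4 = 17.87 rad/s and 2ζω_n = 11, so ζ = 11/(2·17.87) = 0.308.

ζ = 0.308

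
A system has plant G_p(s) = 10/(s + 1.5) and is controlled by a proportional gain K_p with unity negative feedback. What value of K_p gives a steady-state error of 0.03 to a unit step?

K_p = 4.85

The loop is type 0, so e_ss(step) = 1/(1 + K_pos) with K_pos = K_p·G_p(0).
G_p(0) = 6.667. Require 1/(1 + K_p·6.667) = 0.03, so 1 + 6.667·K_p = 33.33.
K_p = (33.33 − 1)/6.667 = 4.85.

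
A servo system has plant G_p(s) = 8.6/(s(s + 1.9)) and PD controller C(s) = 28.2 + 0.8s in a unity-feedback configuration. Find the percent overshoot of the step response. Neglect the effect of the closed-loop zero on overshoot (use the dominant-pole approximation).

39.7%

Forward path: (28.2 + 0.8s)·8.6/(s(s+1.9)). The closed-loop characteristic equation is s² + (1.9 + 8.6·0.8)s + 8.6·28.2 = 0.
That is s² + 8.78s + 242.5 = 0, so ω_n = 15.57 rad/s and ζ = 8.78/(2·15.57) = 0.2819.
%OS = 100·exp(−πζ/√(1−ζ²)) = 39.7%.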